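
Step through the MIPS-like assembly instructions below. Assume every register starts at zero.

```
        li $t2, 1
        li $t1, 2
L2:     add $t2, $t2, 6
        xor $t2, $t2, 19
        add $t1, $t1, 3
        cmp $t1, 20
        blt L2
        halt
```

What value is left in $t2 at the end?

57

li $t2, 1 → $t2=1
li $t1, 2 → $t1=2
add $t2, $t2, 6 → $t2=1+6=7
xor $t2, $t2, 19 → $t2=7^19=20
add $t1, $t1, 3 → $t1=2+3=5
cmp $t1, 20  (cmp 5,20)
blt L2: taken
add $t2, $t2, 6 → $t2=20+6=26
xor $t2, $t2, 19 → $t2=26^19=9
add $t1, $t1, 3 → $t1=5+3=8
cmp $t1, 20  (cmp 8,20)
blt L2: taken
add $t2, $t2, 6 → $t2=9+6=15
xor $t2, $t2, 19 → $t2=15^19=28
add $t1, $t1, 3 → $t1=8+3=11
cmp $t1, 20  (cmp 11,20)
blt L2: taken
add $t2, $t2, 6 → $t2=28+6=34
xor $t2, $t2, 19 → $t2=34^19=49
add $t1, $t1, 3 → $t1=11+3=14
cmp $t1, 20  (cmp 14,20)
blt L2: taken
add $t2, $t2, 6 → $t2=49+6=55
xor $t2, $t2, 19 → $t2=55^19=36
add $t1, $t1, 3 → $t1=14+3=17
cmp $t1, 20  (cmp 17,20)
blt L2: taken
add $t2, $t2, 6 → $t2=36+6=42
xor $t2, $t2, 19 → $t2=42^19=57
add $t1, $t1, 3 → $t1=17+3=20
cmp $t1, 20  (cmp 20,20)
blt L2: not taken
halt.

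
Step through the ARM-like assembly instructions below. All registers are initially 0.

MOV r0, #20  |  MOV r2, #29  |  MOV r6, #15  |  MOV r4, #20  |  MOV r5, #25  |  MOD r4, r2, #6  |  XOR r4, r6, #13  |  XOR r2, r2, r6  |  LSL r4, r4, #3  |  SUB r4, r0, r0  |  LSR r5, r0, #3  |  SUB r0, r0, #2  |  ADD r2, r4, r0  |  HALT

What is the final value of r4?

MOV r0, #20 → r0=20
MOV r2, #29 → r2=29
MOV r6, #15 → r6=15
MOV r4, #20 → r4=20
MOV r5, #25 → r5=25
MOD r4, r2, #6 → r4=29%6=5
XOR r4, r6, #13 → r4=15^13=2
XOR r2, r2, r6 → r2=29^15=18
LSL r4, r4, #3 → r4=2<<3=16
SUB r4, r0, r0 → r4=20-20=0
LSR r5, r0, #3 → r5=20>>3=2
SUB r0, r0, #2 → r0=20-2=18
ADD r2, r4, r0 → r2=0+18=18
halt.

0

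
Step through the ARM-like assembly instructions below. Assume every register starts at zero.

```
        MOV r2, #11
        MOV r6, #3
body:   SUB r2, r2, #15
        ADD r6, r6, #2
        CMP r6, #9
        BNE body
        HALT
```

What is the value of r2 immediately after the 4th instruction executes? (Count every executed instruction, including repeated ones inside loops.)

-4

MOV r2, #11 → r2=11
MOV r6, #3 → r6=3
SUB r2, r2, #15 → r2=11-15=-4
ADD r6, r6, #2 → r6=3+2=5
After step 4: r2 = -4.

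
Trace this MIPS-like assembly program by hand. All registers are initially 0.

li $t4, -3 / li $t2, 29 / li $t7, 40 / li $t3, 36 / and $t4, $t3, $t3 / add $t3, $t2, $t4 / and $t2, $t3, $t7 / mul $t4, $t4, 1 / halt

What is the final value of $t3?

li $t4, -3 → $t4=-3
li $t2, 29 → $t2=29
li $t7, 40 → $t7=40
li $t3, 36 → $t3=36
and $t4, $t3, $t3 → $t4=36&36=36
add $t3, $t2, $t4 → $t3=29+36=65
and $t2, $t3, $t7 → $t2=65&40=0
mul $t4, $t4, 1 → $t4=36*1=36
halt.

65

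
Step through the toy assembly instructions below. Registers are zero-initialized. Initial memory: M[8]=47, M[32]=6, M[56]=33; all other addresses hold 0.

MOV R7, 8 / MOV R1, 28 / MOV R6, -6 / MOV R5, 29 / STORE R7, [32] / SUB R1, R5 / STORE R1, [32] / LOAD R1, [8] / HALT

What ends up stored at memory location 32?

MOV R7, 8 → R7=8
MOV R1, 28 → R1=28
MOV R6, -6 → R6=-6
MOV R5, 29 → R5=29
STORE R7, [32] → M[32]=8
SUB R1, R5 → R1=28-29=-1
STORE R1, [32] → M[32]=-1
LOAD R1, [8] → R1=M[8]=47
halt.

-1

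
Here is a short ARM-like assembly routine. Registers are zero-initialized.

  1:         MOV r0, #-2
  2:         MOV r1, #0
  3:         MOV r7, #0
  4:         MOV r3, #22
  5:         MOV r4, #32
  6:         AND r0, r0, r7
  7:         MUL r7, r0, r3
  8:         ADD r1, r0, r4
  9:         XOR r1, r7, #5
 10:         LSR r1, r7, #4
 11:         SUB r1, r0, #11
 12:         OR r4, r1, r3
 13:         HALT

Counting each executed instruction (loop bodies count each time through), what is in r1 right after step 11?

after MOV r0, #-2: r0=-2
after MOV r1, #0: r1=0
after MOV r7, #0: r7=0
after MOV r3, #22: r3=22
after MOV r4, #32: r4=32
after AND r0, r0, r7: r0=(-2)&0=0
after MUL r7, r0, r3: r7=0*22=0
after ADD r1, r0, r4: r1=0+32=32
after XOR r1, r7, #5: r1=0^5=5
after LSR r1, r7, #4: r1=0>>4=0
after SUB r1, r0, #11: r1=0-11=-11
After step 11: r1 = -11.

-11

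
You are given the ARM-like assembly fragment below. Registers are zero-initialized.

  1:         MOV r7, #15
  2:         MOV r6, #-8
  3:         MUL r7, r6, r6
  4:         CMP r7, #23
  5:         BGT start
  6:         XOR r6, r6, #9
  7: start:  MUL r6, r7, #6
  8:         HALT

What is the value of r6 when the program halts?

384

after MOV r7, #15: r7=15
after MOV r6, #-8: r6=-8
after MUL r7, r6, r6: r7=(-8)*(-8)=64
CMP r7, #23  (cmp 64,23)
BGT start: taken
after MUL r6, r7, #6: r6=64*6=384
halt.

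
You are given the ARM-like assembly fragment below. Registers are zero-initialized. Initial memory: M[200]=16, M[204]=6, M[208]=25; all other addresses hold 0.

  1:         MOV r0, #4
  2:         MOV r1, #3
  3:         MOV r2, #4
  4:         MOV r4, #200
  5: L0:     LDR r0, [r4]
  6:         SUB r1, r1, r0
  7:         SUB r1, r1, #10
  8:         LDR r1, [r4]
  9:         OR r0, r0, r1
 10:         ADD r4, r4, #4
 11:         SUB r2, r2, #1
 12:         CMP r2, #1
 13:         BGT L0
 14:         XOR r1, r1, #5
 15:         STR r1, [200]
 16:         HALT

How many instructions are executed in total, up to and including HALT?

34

after MOV r0, #4: r0=4
after MOV r1, #3: r1=3
after MOV r2, #4: r2=4
after MOV r4, #200: r4=200
after LDR r0, [r4]: r0=M[200]=16
after SUB r1, r1, r0: r1=3-16=-13
after SUB r1, r1, #10: r1=(-13)-10=-23
after LDR r1, [r4]: r1=M[200]=16
after OR r0, r0, r1: r0=16|16=16
after ADD r4, r4, #4: r4=200+4=204
after SUB r2, r2, #1: r2=4-1=3
CMP r2, #1  (cmp 3,1)
BGT L0: taken
after LDR r0, [r4]: r0=M[204]=6
after SUB r1, r1, r0: r1=16-6=10
after SUB r1, r1, #10: r1=10-10=0
after LDR r1, [r4]: r1=M[204]=6
after OR r0, r0, r1: r0=6|6=6
after ADD r4, r4, #4: r4=204+4=208
after SUB r2, r2, #1: r2=3-1=2
CMP r2, #1  (cmp 2,1)
BGT L0: taken
after LDR r0, [r4]: r0=M[208]=25
after SUB r1, r1, r0: r1=6-25=-19
after SUB r1, r1, #10: r1=(-19)-10=-29
after LDR r1, [r4]: r1=M[208]=25
after OR r0, r0, r1: r0=25|25=25
after ADD r4, r4, #4: r4=208+4=212
after SUB r2, r2, #1: r2=2-1=1
CMP r2, #1  (cmp 1,1)
BGT L0: not taken
after XOR r1, r1, #5: r1=25^5=28
STR r1, [200] → M[200]=28
halt.
Total executed instructions: 34.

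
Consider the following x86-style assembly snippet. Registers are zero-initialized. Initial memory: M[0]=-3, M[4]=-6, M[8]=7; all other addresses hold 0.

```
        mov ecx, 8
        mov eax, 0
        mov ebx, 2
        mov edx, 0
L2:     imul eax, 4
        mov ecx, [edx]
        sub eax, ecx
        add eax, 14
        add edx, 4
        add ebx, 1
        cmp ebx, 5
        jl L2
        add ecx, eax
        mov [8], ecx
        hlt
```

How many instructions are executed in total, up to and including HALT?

31

mov ecx, 8 → ecx=8
mov eax, 0 → eax=0
mov ebx, 2 → ebx=2
mov edx, 0 → edx=0
imul eax, 4 → eax=0*4=0
mov ecx, [edx] → ecx=M[0]=-3
sub eax, ecx → eax=0-(-3)=3
add eax, 14 → eax=3+14=17
add edx, 4 → edx=0+4=4
add ebx, 1 → ebx=2+1=3
cmp ebx, 5  (cmp 3,5)
jl L2: taken
imul eax, 4 → eax=17*4=68
mov ecx, [edx] → ecx=M[4]=-6
sub eax, ecx → eax=68-(-6)=74
add eax, 14 → eax=74+14=88
add edx, 4 → edx=4+4=8
add ebx, 1 → ebx=3+1=4
cmp ebx, 5  (cmp 4,5)
jl L2: taken
imul eax, 4 → eax=88*4=352
mov ecx, [edx] → ecx=M[8]=7
sub eax, ecx → eax=352-7=345
add eax, 14 → eax=345+14=359
add edx, 4 → edx=8+4=12
add ebx, 1 → ebx=4+1=5
cmp ebx, 5  (cmp 5,5)
jl L2: not taken
add ecx, eax → ecx=7+359=366
mov [8], ecx → M[8]=366
halt.
Total executed instructions: 31.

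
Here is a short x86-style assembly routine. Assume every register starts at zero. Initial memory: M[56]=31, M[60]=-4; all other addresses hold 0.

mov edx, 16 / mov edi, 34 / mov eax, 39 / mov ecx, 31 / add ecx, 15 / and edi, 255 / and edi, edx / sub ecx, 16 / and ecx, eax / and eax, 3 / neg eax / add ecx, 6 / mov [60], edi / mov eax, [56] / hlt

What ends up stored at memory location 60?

0

mov edx, 16 → edx=16
mov edi, 34 → edi=34
mov eax, 39 → eax=39
mov ecx, 31 → ecx=31
add ecx, 15 → ecx=31+15=46
and edi, 255 → edi=34&255=34
and edi, edx → edi=34&16=0
sub ecx, 16 → ecx=46-16=30
and ecx, eax → ecx=30&39=6
and eax, 3 → eax=39&3=3
neg eax → eax=-(3)=-3
add ecx, 6 → ecx=6+6=12
mov [60], edi → M[60]=0
mov eax, [56] → eax=M[56]=31
halt.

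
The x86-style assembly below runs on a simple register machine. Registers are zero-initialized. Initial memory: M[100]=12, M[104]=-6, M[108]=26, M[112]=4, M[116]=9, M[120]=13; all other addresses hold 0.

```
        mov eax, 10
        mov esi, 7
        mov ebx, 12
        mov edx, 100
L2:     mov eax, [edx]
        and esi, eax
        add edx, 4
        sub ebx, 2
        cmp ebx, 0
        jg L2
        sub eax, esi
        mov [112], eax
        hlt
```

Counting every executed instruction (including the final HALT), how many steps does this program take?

43

eax=10
esi=7
ebx=12
edx=100
eax=M[100]=12
esi=7&12=4
edx=100+4=104
ebx=12-2=10
cmp ebx, 0  (cmp 10,0)
jg L2: taken
eax=M[104]=-6
esi=4&(-6)=0
edx=104+4=108
ebx=10-2=8
cmp ebx, 0  (cmp 8,0)
jg L2: taken
eax=M[108]=26
esi=0&26=0
edx=108+4=112
ebx=8-2=6
cmp ebx, 0  (cmp 6,0)
jg L2: taken
eax=M[112]=4
esi=0&4=0
edx=112+4=116
ebx=6-2=4
cmp ebx, 0  (cmp 4,0)
jg L2: taken
eax=M[116]=9
esi=0&9=0
edx=116+4=120
ebx=4-2=2
cmp ebx, 0  (cmp 2,0)
jg L2: taken
eax=M[120]=13
esi=0&13=0
edx=120+4=124
ebx=2-2=0
cmp ebx, 0  (cmp 0,0)
jg L2: not taken
eax=13-0=13
mov [112], eax → M[112]=13
halt.
Total executed instructions: 43.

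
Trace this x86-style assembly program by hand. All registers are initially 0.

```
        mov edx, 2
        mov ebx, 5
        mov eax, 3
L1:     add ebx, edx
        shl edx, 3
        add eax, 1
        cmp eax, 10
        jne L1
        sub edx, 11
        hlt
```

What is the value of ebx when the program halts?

after mov edx, 2: edx=2
after mov ebx, 5: ebx=5
after mov eax, 3: eax=3
after add ebx, edx: ebx=5+2=7
after shl edx, 3: edx=2<<3=16
after add eax, 1: eax=3+1=4
cmp eax, 10  (cmp 4,10)
jne L1: taken
after add ebx, edx: ebx=7+16=23
after shl edx, 3: edx=16<<3=128
after add eax, 1: eax=4+1=5
cmp eax, 10  (cmp 5,10)
jne L1: taken
after add ebx, edx: ebx=23+128=151
after shl edx, 3: edx=128<<3=1024
after add eax, 1: eax=5+1=6
cmp eax, 10  (cmp 6,10)
jne L1: taken
after add ebx, edx: ebx=151+1024=1175
after shl edx, 3: edx=1024<<3=8192
after add eax, 1: eax=6+1=7
cmp eax, 10  (cmp 7,10)
jne L1: taken
after add ebx, edx: ebx=1175+8192=9367
after shl edx, 3: edx=8192<<3=65536
after add eax, 1: eax=7+1=8
cmp eax, 10  (cmp 8,10)
jne L1: taken
after add ebx, edx: ebx=9367+65536=74903
after shl edx, 3: edx=65536<<3=524288
after add eax, 1: eax=8+1=9
cmp eax, 10  (cmp 9,10)
jne L1: taken
after add ebx, edx: ebx=74903+524288=599191
after shl edx, 3: edx=524288<<3=4194304
after add eax, 1: eax=9+1=10
cmp eax, 10  (cmp 10,10)
jne L1: not taken
after sub edx, 11: edx=4194304-11=4194293
halt.

599191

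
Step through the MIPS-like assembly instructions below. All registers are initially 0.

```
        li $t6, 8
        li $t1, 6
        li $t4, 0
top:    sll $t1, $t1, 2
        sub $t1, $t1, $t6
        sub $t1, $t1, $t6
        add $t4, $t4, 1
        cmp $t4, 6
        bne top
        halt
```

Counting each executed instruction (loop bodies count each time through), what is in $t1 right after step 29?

696

$t6=8
$t1=6
$t4=0
$t1=6<<2=24
$t1=24-8=16
$t1=16-8=8
$t4=0+1=1
cmp $t4, 6  (cmp 1,6)
bne top: taken
$t1=8<<2=32
$t1=32-8=24
$t1=24-8=16
$t4=1+1=2
cmp $t4, 6  (cmp 2,6)
bne top: taken
$t1=16<<2=64
$t1=64-8=56
$t1=56-8=48
$t4=2+1=3
cmp $t4, 6  (cmp 3,6)
bne top: taken
$t1=48<<2=192
$t1=192-8=184
$t1=184-8=176
$t4=3+1=4
cmp $t4, 6  (cmp 4,6)
bne top: taken
$t1=176<<2=704
$t1=704-8=696
After step 29: $t1 = 696.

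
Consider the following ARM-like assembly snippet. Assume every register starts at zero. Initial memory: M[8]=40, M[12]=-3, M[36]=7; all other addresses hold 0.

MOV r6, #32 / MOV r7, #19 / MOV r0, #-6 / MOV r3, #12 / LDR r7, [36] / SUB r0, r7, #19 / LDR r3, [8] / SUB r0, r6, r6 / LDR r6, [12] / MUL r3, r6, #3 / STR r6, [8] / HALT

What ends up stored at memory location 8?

-3

MOV r6, #32 → r6=32
MOV r7, #19 → r7=19
MOV r0, #-6 → r0=-6
MOV r3, #12 → r3=12
LDR r7, [36] → r7=M[36]=7
SUB r0, r7, #19 → r0=7-19=-12
LDR r3, [8] → r3=M[8]=40
SUB r0, r6, r6 → r0=32-32=0
LDR r6, [12] → r6=M[12]=-3
MUL r3, r6, #3 → r3=(-3)*3=-9
STR r6, [8] → M[8]=-3
halt.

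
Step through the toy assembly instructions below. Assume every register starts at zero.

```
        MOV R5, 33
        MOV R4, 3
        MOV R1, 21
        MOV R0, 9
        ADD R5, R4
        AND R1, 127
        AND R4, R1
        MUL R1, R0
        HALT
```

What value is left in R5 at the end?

MOV R5, 33 → R5=33
MOV R4, 3 → R4=3
MOV R1, 21 → R1=21
MOV R0, 9 → R0=9
ADD R5, R4 → R5=33+3=36
AND R1, 127 → R1=21&127=21
AND R4, R1 → R4=3&21=1
MUL R1, R0 → R1=21*9=189
halt.

36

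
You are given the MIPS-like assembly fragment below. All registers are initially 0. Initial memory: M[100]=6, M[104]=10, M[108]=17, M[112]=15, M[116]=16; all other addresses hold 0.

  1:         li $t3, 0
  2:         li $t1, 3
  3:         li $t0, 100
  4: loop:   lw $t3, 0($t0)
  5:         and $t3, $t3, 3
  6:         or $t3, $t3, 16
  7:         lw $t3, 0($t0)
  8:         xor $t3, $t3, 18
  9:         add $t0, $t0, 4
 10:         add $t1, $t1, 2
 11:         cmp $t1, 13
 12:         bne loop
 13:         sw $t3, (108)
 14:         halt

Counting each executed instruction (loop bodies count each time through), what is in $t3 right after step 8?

20

after li $t3, 0: $t3=0
after li $t1, 3: $t1=3
after li $t0, 100: $t0=100
after lw $t3, 0($t0): $t3=M[100]=6
after and $t3, $t3, 3: $t3=6&3=2
after or $t3, $t3, 16: $t3=2|16=18
after lw $t3, 0($t0): $t3=M[100]=6
after xor $t3, $t3, 18: $t3=6^18=20
After step 8: $t3 = 20.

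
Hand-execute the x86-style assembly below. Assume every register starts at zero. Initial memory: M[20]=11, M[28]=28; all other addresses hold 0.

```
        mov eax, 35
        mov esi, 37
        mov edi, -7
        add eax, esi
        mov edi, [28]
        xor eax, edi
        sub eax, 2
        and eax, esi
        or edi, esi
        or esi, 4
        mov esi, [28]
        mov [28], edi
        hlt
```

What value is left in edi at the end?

eax=35
esi=37
edi=-7
eax=35+37=72
edi=M[28]=28
eax=72^28=84
eax=84-2=82
eax=82&37=0
edi=28|37=61
esi=37|4=37
esi=M[28]=28
mov [28], edi → M[28]=61
halt.

61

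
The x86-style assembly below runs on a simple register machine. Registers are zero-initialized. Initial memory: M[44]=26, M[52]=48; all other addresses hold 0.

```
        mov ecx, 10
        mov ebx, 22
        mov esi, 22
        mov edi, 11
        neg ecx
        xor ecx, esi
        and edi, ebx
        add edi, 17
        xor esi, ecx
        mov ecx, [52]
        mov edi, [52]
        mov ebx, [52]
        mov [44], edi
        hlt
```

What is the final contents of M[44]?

48

after mov ecx, 10: ecx=10
after mov ebx, 22: ebx=22
after mov esi, 22: esi=22
after mov edi, 11: edi=11
after neg ecx: ecx=-(10)=-10
after xor ecx, esi: ecx=(-10)^22=-32
after and edi, ebx: edi=11&22=2
after add edi, 17: edi=2+17=19
after xor esi, ecx: esi=22^(-32)=-10
after mov ecx, [52]: ecx=M[52]=48
after mov edi, [52]: edi=M[52]=48
after mov ebx, [52]: ebx=M[52]=48
mov [44], edi → M[44]=48
halt.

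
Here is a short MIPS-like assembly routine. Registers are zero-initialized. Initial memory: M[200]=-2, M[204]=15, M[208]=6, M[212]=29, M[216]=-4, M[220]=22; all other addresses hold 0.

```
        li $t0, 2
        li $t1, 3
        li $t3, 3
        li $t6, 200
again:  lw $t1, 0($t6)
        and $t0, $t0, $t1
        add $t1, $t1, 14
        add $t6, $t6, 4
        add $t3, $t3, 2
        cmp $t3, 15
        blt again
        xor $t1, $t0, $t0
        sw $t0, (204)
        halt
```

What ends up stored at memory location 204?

0

$t0=2
$t1=3
$t3=3
$t6=200
$t1=M[200]=-2
$t0=2&(-2)=2
$t1=(-2)+14=12
$t6=200+4=204
$t3=3+2=5
cmp $t3, 15  (cmp 5,15)
blt again: taken
$t1=M[204]=15
$t0=2&15=2
$t1=15+14=29
$t6=204+4=208
$t3=5+2=7
cmp $t3, 15  (cmp 7,15)
blt again: taken
$t1=M[208]=6
$t0=2&6=2
$t1=6+14=20
$t6=208+4=212
$t3=7+2=9
cmp $t3, 15  (cmp 9,15)
blt again: taken
$t1=M[212]=29
$t0=2&29=0
$t1=29+14=43
$t6=212+4=216
$t3=9+2=11
cmp $t3, 15  (cmp 11,15)
blt again: taken
$t1=M[216]=-4
$t0=0&(-4)=0
$t1=(-4)+14=10
$t6=216+4=220
$t3=11+2=13
cmp $t3, 15  (cmp 13,15)
blt again: taken
$t1=M[220]=22
$t0=0&22=0
$t1=22+14=36
$t6=220+4=224
$t3=13+2=15
cmp $t3, 15  (cmp 15,15)
blt again: not taken
$t1=0^0=0
sw $t0, (204) → M[204]=0
halt.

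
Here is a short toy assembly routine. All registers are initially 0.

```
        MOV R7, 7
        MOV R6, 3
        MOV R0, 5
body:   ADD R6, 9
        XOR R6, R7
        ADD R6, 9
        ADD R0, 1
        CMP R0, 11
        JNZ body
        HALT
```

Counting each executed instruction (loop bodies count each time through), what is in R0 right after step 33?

10

after MOV R7, 7: R7=7
after MOV R6, 3: R6=3
after MOV R0, 5: R0=5
after ADD R6, 9: R6=3+9=12
after XOR R6, R7: R6=12^7=11
after ADD R6, 9: R6=11+9=20
after ADD R0, 1: R0=5+1=6
CMP R0, 11  (cmp 6,11)
JNZ body: taken
after ADD R6, 9: R6=20+9=29
after XOR R6, R7: R6=29^7=26
after ADD R6, 9: R6=26+9=35
after ADD R0, 1: R0=6+1=7
CMP R0, 11  (cmp 7,11)
JNZ body: taken
after ADD R6, 9: R6=35+9=44
after XOR R6, R7: R6=44^7=43
after ADD R6, 9: R6=43+9=52
after ADD R0, 1: R0=7+1=8
CMP R0, 11  (cmp 8,11)
JNZ body: taken
after ADD R6, 9: R6=52+9=61
after XOR R6, R7: R6=61^7=58
after ADD R6, 9: R6=58+9=67
after ADD R0, 1: R0=8+1=9
CMP R0, 11  (cmp 9,11)
JNZ body: taken
after ADD R6, 9: R6=67+9=76
after XOR R6, R7: R6=76^7=75
after ADD R6, 9: R6=75+9=84
after ADD R0, 1: R0=9+1=10
CMP R0, 11  (cmp 10,11)
JNZ body: taken
After step 33: R0 = 10.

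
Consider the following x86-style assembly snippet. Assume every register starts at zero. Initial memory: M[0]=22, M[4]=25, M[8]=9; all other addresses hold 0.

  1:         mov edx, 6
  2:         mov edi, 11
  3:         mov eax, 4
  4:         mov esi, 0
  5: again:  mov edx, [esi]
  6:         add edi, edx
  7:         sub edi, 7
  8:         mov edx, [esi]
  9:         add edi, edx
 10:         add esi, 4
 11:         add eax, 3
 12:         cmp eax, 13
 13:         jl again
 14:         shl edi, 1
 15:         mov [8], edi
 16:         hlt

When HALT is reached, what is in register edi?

204

mov edx, 6 → edx=6
mov edi, 11 → edi=11
mov eax, 4 → eax=4
mov esi, 0 → esi=0
mov edx, [esi] → edx=M[0]=22
add edi, edx → edi=11+22=33
sub edi, 7 → edi=33-7=26
mov edx, [esi] → edx=M[0]=22
add edi, edx → edi=26+22=48
add esi, 4 → esi=0+4=4
add eax, 3 → eax=4+3=7
cmp eax, 13  (cmp 7,13)
jl again: taken
mov edx, [esi] → edx=M[4]=25
add edi, edx → edi=48+25=73
sub edi, 7 → edi=73-7=66
mov edx, [esi] → edx=M[4]=25
add edi, edx → edi=66+25=91
add esi, 4 → esi=4+4=8
add eax, 3 → eax=7+3=10
cmp eax, 13  (cmp 10,13)
jl again: taken
mov edx, [esi] → edx=M[8]=9
add edi, edx → edi=91+9=100
sub edi, 7 → edi=100-7=93
mov edx, [esi] → edx=M[8]=9
add edi, edx → edi=93+9=102
add esi, 4 → esi=8+4=12
add eax, 3 → eax=10+3=13
cmp eax, 13  (cmp 13,13)
jl again: not taken
shl edi, 1 → edi=102<<1=204
mov [8], edi → M[8]=204
halt.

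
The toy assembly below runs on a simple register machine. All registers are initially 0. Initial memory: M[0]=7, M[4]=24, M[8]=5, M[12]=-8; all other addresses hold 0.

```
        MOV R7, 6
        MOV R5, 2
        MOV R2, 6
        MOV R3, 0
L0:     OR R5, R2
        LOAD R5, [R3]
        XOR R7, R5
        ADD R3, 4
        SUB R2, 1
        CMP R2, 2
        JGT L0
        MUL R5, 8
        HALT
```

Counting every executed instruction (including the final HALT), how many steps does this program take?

MOV R7, 6 → R7=6
MOV R5, 2 → R5=2
MOV R2, 6 → R2=6
MOV R3, 0 → R3=0
OR R5, R2 → R5=2|6=6
LOAD R5, [R3] → R5=M[0]=7
XOR R7, R5 → R7=6^7=1
ADD R3, 4 → R3=0+4=4
SUB R2, 1 → R2=6-1=5
CMP R2, 2  (cmp 5,2)
JGT L0: taken
OR R5, R2 → R5=7|5=7
LOAD R5, [R3] → R5=M[4]=24
XOR R7, R5 → R7=1^24=25
ADD R3, 4 → R3=4+4=8
SUB R2, 1 → R2=5-1=4
CMP R2, 2  (cmp 4,2)
JGT L0: taken
OR R5, R2 → R5=24|4=28
LOAD R5, [R3] → R5=M[8]=5
XOR R7, R5 → R7=25^5=28
ADD R3, 4 → R3=8+4=12
SUB R2, 1 → R2=4-1=3
CMP R2, 2  (cmp 3,2)
JGT L0: taken
OR R5, R2 → R5=5|3=7
LOAD R5, [R3] → R5=M[12]=-8
XOR R7, R5 → R7=28^(-8)=-28
ADD R3, 4 → R3=12+4=16
SUB R2, 1 → R2=3-1=2
CMP R2, 2  (cmp 2,2)
JGT L0: not taken
MUL R5, 8 → R5=(-8)*8=-64
halt.
Total executed instructions: 34.

34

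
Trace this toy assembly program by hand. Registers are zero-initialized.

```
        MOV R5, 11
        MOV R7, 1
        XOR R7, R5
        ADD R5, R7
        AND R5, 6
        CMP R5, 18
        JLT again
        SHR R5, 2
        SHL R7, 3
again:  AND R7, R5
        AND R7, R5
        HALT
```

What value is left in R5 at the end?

R5=11
R7=1
R7=1^11=10
R5=11+10=21
R5=21&6=4
CMP R5, 18  (cmp 4,18)
JLT again: taken
R7=10&4=0
R7=0&4=0
halt.

4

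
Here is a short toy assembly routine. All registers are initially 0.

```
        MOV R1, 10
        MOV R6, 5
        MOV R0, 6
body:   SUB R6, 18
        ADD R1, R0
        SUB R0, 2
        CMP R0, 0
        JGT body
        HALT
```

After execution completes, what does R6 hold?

after MOV R1, 10: R1=10
after MOV R6, 5: R6=5
after MOV R0, 6: R0=6
after SUB R6, 18: R6=5-18=-13
after ADD R1, R0: R1=10+6=16
after SUB R0, 2: R0=6-2=4
CMP R0, 0  (cmp 4,0)
JGT body: taken
after SUB R6, 18: R6=(-13)-18=-31
after ADD R1, R0: R1=16+4=20
after SUB R0, 2: R0=4-2=2
CMP R0, 0  (cmp 2,0)
JGT body: taken
after SUB R6, 18: R6=(-31)-18=-49
after ADD R1, R0: R1=20+2=22
after SUB R0, 2: R0=2-2=0
CMP R0, 0  (cmp 0,0)
JGT body: not taken
halt.

-49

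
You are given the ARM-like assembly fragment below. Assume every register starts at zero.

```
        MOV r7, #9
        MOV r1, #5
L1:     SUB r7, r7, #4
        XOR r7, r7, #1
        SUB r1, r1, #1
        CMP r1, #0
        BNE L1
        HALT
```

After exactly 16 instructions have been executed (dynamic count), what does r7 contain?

r7=9
r1=5
r7=9-4=5
r7=5^1=4
r1=5-1=4
CMP r1, #0  (cmp 4,0)
BNE L1: taken
r7=4-4=0
r7=0^1=1
r1=4-1=3
CMP r1, #0  (cmp 3,0)
BNE L1: taken
r7=1-4=-3
r7=(-3)^1=-4
r1=3-1=2
CMP r1, #0  (cmp 2,0)
After step 16: r7 = -4.

-4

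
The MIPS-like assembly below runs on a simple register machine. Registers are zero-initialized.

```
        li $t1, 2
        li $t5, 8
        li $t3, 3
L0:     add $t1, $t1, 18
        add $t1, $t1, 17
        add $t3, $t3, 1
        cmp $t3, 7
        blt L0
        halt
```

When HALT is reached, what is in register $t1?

142

li $t1, 2 → $t1=2
li $t5, 8 → $t5=8
li $t3, 3 → $t3=3
add $t1, $t1, 18 → $t1=2+18=20
add $t1, $t1, 17 → $t1=20+17=37
add $t3, $t3, 1 → $t3=3+1=4
cmp $t3, 7  (cmp 4,7)
blt L0: taken
add $t1, $t1, 18 → $t1=37+18=55
add $t1, $t1, 17 → $t1=55+17=72
add $t3, $t3, 1 → $t3=4+1=5
cmp $t3, 7  (cmp 5,7)
blt L0: taken
add $t1, $t1, 18 → $t1=72+18=90
add $t1, $t1, 17 → $t1=90+17=107
add $t3, $t3, 1 → $t3=5+1=6
cmp $t3, 7  (cmp 6,7)
blt L0: taken
add $t1, $t1, 18 → $t1=107+18=125
add $t1, $t1, 17 → $t1=125+17=142
add $t3, $t3, 1 → $t3=6+1=7
cmp $t3, 7  (cmp 7,7)
blt L0: not taken
halt.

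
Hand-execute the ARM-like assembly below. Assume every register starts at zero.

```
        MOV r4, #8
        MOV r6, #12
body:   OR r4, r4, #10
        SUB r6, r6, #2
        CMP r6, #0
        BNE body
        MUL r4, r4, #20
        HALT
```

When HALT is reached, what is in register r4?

r4=8
r6=12
r4=8|10=10
r6=12-2=10
CMP r6, #0  (cmp 10,0)
BNE body: taken
r4=10|10=10
r6=10-2=8
CMP r6, #0  (cmp 8,0)
BNE body: taken
r4=10|10=10
r6=8-2=6
CMP r6, #0  (cmp 6,0)
BNE body: taken
r4=10|10=10
r6=6-2=4
CMP r6, #0  (cmp 4,0)
BNE body: taken
r4=10|10=10
r6=4-2=2
CMP r6, #0  (cmp 2,0)
BNE body: taken
r4=10|10=10
r6=2-2=0
CMP r6, #0  (cmp 0,0)
BNE body: not taken
r4=10*20=200
halt.

200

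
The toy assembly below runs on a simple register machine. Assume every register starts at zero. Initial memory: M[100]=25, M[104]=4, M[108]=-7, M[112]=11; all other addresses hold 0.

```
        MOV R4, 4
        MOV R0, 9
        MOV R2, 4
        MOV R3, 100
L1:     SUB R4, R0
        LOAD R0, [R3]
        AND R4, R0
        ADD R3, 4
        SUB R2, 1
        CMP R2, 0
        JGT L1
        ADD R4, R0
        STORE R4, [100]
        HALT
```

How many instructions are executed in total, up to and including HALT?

35

R4=4
R0=9
R2=4
R3=100
R4=4-9=-5
R0=M[100]=25
R4=(-5)&25=25
R3=100+4=104
R2=4-1=3
CMP R2, 0  (cmp 3,0)
JGT L1: taken
R4=25-25=0
R0=M[104]=4
R4=0&4=0
R3=104+4=108
R2=3-1=2
CMP R2, 0  (cmp 2,0)
JGT L1: taken
R4=0-4=-4
R0=M[108]=-7
R4=(-4)&(-7)=-8
R3=108+4=112
R2=2-1=1
CMP R2, 0  (cmp 1,0)
JGT L1: taken
R4=(-8)-(-7)=-1
R0=M[112]=11
R4=(-1)&11=11
R3=112+4=116
R2=1-1=0
CMP R2, 0  (cmp 0,0)
JGT L1: not taken
R4=11+11=22
STORE R4, [100] → M[100]=22
halt.
Total executed instructions: 35.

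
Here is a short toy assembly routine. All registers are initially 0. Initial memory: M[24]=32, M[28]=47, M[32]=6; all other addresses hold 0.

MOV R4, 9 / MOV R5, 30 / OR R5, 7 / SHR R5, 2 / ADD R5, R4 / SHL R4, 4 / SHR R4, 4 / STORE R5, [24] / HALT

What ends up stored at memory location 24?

16

R4=9
R5=30
R5=30|7=31
R5=31>>2=7
R5=7+9=16
R4=9<<4=144
R4=144>>4=9
STORE R5, [24] → M[24]=16
halt.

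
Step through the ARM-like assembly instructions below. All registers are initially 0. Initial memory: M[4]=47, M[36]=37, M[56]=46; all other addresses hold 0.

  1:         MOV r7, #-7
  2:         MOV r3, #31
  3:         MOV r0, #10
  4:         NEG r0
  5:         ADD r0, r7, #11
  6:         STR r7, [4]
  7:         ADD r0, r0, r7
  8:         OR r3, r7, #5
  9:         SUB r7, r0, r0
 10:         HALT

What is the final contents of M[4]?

r7=-7
r3=31
r0=10
r0=-(10)=-10
r0=(-7)+11=4
STR r7, [4] → M[4]=-7
r0=4+(-7)=-3
r3=(-7)|5=-3
r7=(-3)-(-3)=0
halt.

-7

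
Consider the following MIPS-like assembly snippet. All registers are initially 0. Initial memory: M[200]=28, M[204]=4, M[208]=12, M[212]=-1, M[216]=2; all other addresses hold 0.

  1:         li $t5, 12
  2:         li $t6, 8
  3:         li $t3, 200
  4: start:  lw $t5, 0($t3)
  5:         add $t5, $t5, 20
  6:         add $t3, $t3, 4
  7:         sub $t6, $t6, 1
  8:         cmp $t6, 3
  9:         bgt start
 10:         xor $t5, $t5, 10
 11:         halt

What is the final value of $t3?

after li $t5, 12: $t5=12
after li $t6, 8: $t6=8
after li $t3, 200: $t3=200
after lw $t5, 0($t3): $t5=M[200]=28
after add $t5, $t5, 20: $t5=28+20=48
after add $t3, $t3, 4: $t3=200+4=204
after sub $t6, $t6, 1: $t6=8-1=7
cmp $t6, 3  (cmp 7,3)
bgt start: taken
after lw $t5, 0($t3): $t5=M[204]=4
after add $t5, $t5, 20: $t5=4+20=24
after add $t3, $t3, 4: $t3=204+4=208
after sub $t6, $t6, 1: $t6=7-1=6
cmp $t6, 3  (cmp 6,3)
bgt start: taken
after lw $t5, 0($t3): $t5=M[208]=12
after add $t5, $t5, 20: $t5=12+20=32
after add $t3, $t3, 4: $t3=208+4=212
after sub $t6, $t6, 1: $t6=6-1=5
cmp $t6, 3  (cmp 5,3)
bgt start: taken
after lw $t5, 0($t3): $t5=M[212]=-1
after add $t5, $t5, 20: $t5=(-1)+20=19
after add $t3, $t3, 4: $t3=212+4=216
after sub $t6, $t6, 1: $t6=5-1=4
cmp $t6, 3  (cmp 4,3)
bgt start: taken
after lw $t5, 0($t3): $t5=M[216]=2
after add $t5, $t5, 20: $t5=2+20=22
after add $t3, $t3, 4: $t3=216+4=220
after sub $t6, $t6, 1: $t6=4-1=3
cmp $t6, 3  (cmp 3,3)
bgt start: not taken
after xor $t5, $t5, 10: $t5=22^10=28
halt.

220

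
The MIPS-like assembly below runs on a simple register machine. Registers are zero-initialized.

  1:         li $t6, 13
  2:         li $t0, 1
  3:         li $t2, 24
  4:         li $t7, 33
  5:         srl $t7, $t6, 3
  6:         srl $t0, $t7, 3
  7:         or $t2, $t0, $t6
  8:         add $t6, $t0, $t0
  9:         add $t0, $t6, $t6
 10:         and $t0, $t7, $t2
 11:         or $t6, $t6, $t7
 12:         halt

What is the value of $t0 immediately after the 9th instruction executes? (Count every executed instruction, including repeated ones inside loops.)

li $t6, 13 → $t6=13
li $t0, 1 → $t0=1
li $t2, 24 → $t2=24
li $t7, 33 → $t7=33
srl $t7, $t6, 3 → $t7=13>>3=1
srl $t0, $t7, 3 → $t0=1>>3=0
or $t2, $t0, $t6 → $t2=0|13=13
add $t6, $t0, $t0 → $t6=0+0=0
add $t0, $t6, $t6 → $t0=0+0=0
After step 9: $t0 = 0.

0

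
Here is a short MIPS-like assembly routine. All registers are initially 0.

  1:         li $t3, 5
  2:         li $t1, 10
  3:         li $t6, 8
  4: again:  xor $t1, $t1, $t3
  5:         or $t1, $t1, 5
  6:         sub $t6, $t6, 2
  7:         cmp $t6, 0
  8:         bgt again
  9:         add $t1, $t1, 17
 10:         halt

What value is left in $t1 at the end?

32

after li $t3, 5: $t3=5
after li $t1, 10: $t1=10
after li $t6, 8: $t6=8
after xor $t1, $t1, $t3: $t1=10^5=15
after or $t1, $t1, 5: $t1=15|5=15
after sub $t6, $t6, 2: $t6=8-2=6
cmp $t6, 0  (cmp 6,0)
bgt again: taken
after xor $t1, $t1, $t3: $t1=15^5=10
after or $t1, $t1, 5: $t1=10|5=15
after sub $t6, $t6, 2: $t6=6-2=4
cmp $t6, 0  (cmp 4,0)
bgt again: taken
after xor $t1, $t1, $t3: $t1=15^5=10
after or $t1, $t1, 5: $t1=10|5=15
after sub $t6, $t6, 2: $t6=4-2=2
cmp $t6, 0  (cmp 2,0)
bgt again: taken
after xor $t1, $t1, $t3: $t1=15^5=10
after or $t1, $t1, 5: $t1=10|5=15
after sub $t6, $t6, 2: $t6=2-2=0
cmp $t6, 0  (cmp 0,0)
bgt again: not taken
after add $t1, $t1, 17: $t1=15+17=32
halt.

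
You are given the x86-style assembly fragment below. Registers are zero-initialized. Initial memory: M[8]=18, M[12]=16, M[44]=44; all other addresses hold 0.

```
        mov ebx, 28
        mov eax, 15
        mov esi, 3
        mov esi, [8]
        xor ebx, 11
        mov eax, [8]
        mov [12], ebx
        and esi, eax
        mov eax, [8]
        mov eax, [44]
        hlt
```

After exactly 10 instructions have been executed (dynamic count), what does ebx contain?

23

mov ebx, 28 → ebx=28
mov eax, 15 → eax=15
mov esi, 3 → esi=3
mov esi, [8] → esi=M[8]=18
xor ebx, 11 → ebx=28^11=23
mov eax, [8] → eax=M[8]=18
mov [12], ebx → M[12]=23
and esi, eax → esi=18&18=18
mov eax, [8] → eax=M[8]=18
mov eax, [44] → eax=M[44]=44
After step 10: ebx = 23.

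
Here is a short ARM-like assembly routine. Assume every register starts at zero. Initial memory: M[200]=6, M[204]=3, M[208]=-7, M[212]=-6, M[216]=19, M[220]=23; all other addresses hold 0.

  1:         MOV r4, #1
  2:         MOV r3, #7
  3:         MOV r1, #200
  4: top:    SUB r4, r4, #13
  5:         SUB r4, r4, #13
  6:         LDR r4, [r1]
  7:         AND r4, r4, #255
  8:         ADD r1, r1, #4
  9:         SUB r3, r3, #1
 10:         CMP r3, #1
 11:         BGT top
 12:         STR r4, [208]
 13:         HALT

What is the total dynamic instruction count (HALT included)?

MOV r4, #1 → r4=1
MOV r3, #7 → r3=7
MOV r1, #200 → r1=200
SUB r4, r4, #13 → r4=1-13=-12
SUB r4, r4, #13 → r4=(-12)-13=-25
LDR r4, [r1] → r4=M[200]=6
AND r4, r4, #255 → r4=6&255=6
ADD r1, r1, #4 → r1=200+4=204
SUB r3, r3, #1 → r3=7-1=6
CMP r3, #1  (cmp 6,1)
BGT top: taken
SUB r4, r4, #13 → r4=6-13=-7
SUB r4, r4, #13 → r4=(-7)-13=-20
LDR r4, [r1] → r4=M[204]=3
AND r4, r4, #255 → r4=3&255=3
ADD r1, r1, #4 → r1=204+4=208
SUB r3, r3, #1 → r3=6-1=5
CMP r3, #1  (cmp 5,1)
BGT top: taken
SUB r4, r4, #13 → r4=3-13=-10
SUB r4, r4, #13 → r4=(-10)-13=-23
LDR r4, [r1] → r4=M[208]=-7
AND r4, r4, #255 → r4=(-7)&255=249
ADD r1, r1, #4 → r1=208+4=212
SUB r3, r3, #1 → r3=5-1=4
CMP r3, #1  (cmp 4,1)
BGT top: taken
SUB r4, r4, #13 → r4=249-13=236
SUB r4, r4, #13 → r4=236-13=223
LDR r4, [r1] → r4=M[212]=-6
AND r4, r4, #255 → r4=(-6)&255=250
ADD r1, r1, #4 → r1=212+4=216
SUB r3, r3, #1 → r3=4-1=3
CMP r3, #1  (cmp 3,1)
BGT top: taken
SUB r4, r4, #13 → r4=250-13=237
SUB r4, r4, #13 → r4=237-13=224
LDR r4, [r1] → r4=M[216]=19
AND r4, r4, #255 → r4=19&255=19
ADD r1, r1, #4 → r1=216+4=220
SUB r3, r3, #1 → r3=3-1=2
CMP r3, #1  (cmp 2,1)
BGT top: taken
SUB r4, r4, #13 → r4=19-13=6
SUB r4, r4, #13 → r4=6-13=-7
LDR r4, [r1] → r4=M[220]=23
AND r4, r4, #255 → r4=23&255=23
ADD r1, r1, #4 → r1=220+4=224
SUB r3, r3, #1 → r3=2-1=1
CMP r3, #1  (cmp 1,1)
BGT top: not taken
STR r4, [208] → M[208]=23
halt.
Total executed instructions: 53.

53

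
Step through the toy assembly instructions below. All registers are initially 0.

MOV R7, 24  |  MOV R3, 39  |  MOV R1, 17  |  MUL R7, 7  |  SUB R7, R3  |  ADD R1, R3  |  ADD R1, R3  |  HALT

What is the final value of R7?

MOV R7, 24 → R7=24
MOV R3, 39 → R3=39
MOV R1, 17 → R1=17
MUL R7, 7 → R7=24*7=168
SUB R7, R3 → R7=168-39=129
ADD R1, R3 → R1=17+39=56
ADD R1, R3 → R1=56+39=95
halt.

129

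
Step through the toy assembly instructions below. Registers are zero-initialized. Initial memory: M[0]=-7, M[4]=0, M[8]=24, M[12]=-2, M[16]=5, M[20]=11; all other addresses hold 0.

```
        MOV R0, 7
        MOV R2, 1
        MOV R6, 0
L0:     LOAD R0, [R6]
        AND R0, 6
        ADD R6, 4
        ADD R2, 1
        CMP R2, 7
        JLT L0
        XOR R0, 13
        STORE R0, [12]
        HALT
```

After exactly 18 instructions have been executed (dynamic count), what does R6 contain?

12

after MOV R0, 7: R0=7
after MOV R2, 1: R2=1
after MOV R6, 0: R6=0
after LOAD R0, [R6]: R0=M[0]=-7
after AND R0, 6: R0=(-7)&6=0
after ADD R6, 4: R6=0+4=4
after ADD R2, 1: R2=1+1=2
CMP R2, 7  (cmp 2,7)
JLT L0: taken
after LOAD R0, [R6]: R0=M[4]=0
after AND R0, 6: R0=0&6=0
after ADD R6, 4: R6=4+4=8
after ADD R2, 1: R2=2+1=3
CMP R2, 7  (cmp 3,7)
JLT L0: taken
after LOAD R0, [R6]: R0=M[8]=24
after AND R0, 6: R0=24&6=0
after ADD R6, 4: R6=8+4=12
After step 18: R6 = 12.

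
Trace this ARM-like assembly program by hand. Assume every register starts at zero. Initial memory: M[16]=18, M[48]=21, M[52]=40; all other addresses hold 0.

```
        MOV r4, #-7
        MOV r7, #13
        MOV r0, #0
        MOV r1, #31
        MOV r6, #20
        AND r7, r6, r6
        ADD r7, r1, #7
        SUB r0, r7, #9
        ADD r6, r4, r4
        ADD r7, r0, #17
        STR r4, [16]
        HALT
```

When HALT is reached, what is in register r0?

after MOV r4, #-7: r4=-7
after MOV r7, #13: r7=13
after MOV r0, #0: r0=0
after MOV r1, #31: r1=31
after MOV r6, #20: r6=20
after AND r7, r6, r6: r7=20&20=20
after ADD r7, r1, #7: r7=31+7=38
after SUB r0, r7, #9: r0=38-9=29
after ADD r6, r4, r4: r6=(-7)+(-7)=-14
after ADD r7, r0, #17: r7=29+17=46
STR r4, [16] → M[16]=-7
halt.

29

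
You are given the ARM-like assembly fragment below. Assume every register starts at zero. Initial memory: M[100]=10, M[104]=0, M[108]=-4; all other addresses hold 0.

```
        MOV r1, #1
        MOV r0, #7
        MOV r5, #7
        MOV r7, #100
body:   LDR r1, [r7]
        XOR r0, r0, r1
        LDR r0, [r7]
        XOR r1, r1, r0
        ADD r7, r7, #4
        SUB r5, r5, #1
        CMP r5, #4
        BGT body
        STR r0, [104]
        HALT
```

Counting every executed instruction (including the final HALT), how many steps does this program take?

r1=1
r0=7
r5=7
r7=100
r1=M[100]=10
r0=7^10=13
r0=M[100]=10
r1=10^10=0
r7=100+4=104
r5=7-1=6
CMP r5, #4  (cmp 6,4)
BGT body: taken
r1=M[104]=0
r0=10^0=10
r0=M[104]=0
r1=0^0=0
r7=104+4=108
r5=6-1=5
CMP r5, #4  (cmp 5,4)
BGT body: taken
r1=M[108]=-4
r0=0^(-4)=-4
r0=M[108]=-4
r1=(-4)^(-4)=0
r7=108+4=112
r5=5-1=4
CMP r5, #4  (cmp 4,4)
BGT body: not taken
STR r0, [104] → M[104]=-4
halt.
Total executed instructions: 30.

30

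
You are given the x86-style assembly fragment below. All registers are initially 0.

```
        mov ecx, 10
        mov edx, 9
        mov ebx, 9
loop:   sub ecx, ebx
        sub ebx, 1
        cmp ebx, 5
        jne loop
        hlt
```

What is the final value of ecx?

mov ecx, 10 → ecx=10
mov edx, 9 → edx=9
mov ebx, 9 → ebx=9
sub ecx, ebx → ecx=10-9=1
sub ebx, 1 → ebx=9-1=8
cmp ebx, 5  (cmp 8,5)
jne loop: taken
sub ecx, ebx → ecx=1-8=-7
sub ebx, 1 → ebx=8-1=7
cmp ebx, 5  (cmp 7,5)
jne loop: taken
sub ecx, ebx → ecx=(-7)-7=-14
sub ebx, 1 → ebx=7-1=6
cmp ebx, 5  (cmp 6,5)
jne loop: taken
sub ecx, ebx → ecx=(-14)-6=-20
sub ebx, 1 → ebx=6-1=5
cmp ebx, 5  (cmp 5,5)
jne loop: not taken
halt.

-20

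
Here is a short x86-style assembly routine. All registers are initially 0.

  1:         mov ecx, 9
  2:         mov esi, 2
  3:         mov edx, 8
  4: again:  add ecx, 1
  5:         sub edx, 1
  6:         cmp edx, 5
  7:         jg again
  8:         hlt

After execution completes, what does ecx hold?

12

ecx=9
esi=2
edx=8
ecx=9+1=10
edx=8-1=7
cmp edx, 5  (cmp 7,5)
jg again: taken
ecx=10+1=11
edx=7-1=6
cmp edx, 5  (cmp 6,5)
jg again: taken
ecx=11+1=12
edx=6-1=5
cmp edx, 5  (cmp 5,5)
jg again: not taken
halt.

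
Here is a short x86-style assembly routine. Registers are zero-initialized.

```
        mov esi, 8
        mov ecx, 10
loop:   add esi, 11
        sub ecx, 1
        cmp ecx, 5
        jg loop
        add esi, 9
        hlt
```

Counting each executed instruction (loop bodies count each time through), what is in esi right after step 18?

after mov esi, 8: esi=8
after mov ecx, 10: ecx=10
after add esi, 11: esi=8+11=19
after sub ecx, 1: ecx=10-1=9
cmp ecx, 5  (cmp 9,5)
jg loop: taken
after add esi, 11: esi=19+11=30
after sub ecx, 1: ecx=9-1=8
cmp ecx, 5  (cmp 8,5)
jg loop: taken
after add esi, 11: esi=30+11=41
after sub ecx, 1: ecx=8-1=7
cmp ecx, 5  (cmp 7,5)
jg loop: taken
after add esi, 11: esi=41+11=52
after sub ecx, 1: ecx=7-1=6
cmp ecx, 5  (cmp 6,5)
jg loop: taken
After step 18: esi = 52.

52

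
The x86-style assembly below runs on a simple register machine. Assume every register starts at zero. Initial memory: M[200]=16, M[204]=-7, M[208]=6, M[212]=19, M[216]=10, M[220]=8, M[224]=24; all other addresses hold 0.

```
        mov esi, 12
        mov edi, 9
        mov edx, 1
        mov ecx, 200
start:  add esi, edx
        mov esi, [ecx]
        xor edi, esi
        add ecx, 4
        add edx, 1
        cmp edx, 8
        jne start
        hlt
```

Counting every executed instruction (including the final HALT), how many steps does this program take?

54

after mov esi, 12: esi=12
after mov edi, 9: edi=9
after mov edx, 1: edx=1
after mov ecx, 200: ecx=200
after add esi, edx: esi=12+1=13
after mov esi, [ecx]: esi=M[200]=16
after xor edi, esi: edi=9^16=25
after add ecx, 4: ecx=200+4=204
after add edx, 1: edx=1+1=2
cmp edx, 8  (cmp 2,8)
jne start: taken
after add esi, edx: esi=16+2=18
after mov esi, [ecx]: esi=M[204]=-7
after xor edi, esi: edi=25^(-7)=-32
after add ecx, 4: ecx=204+4=208
after add edx, 1: edx=2+1=3
cmp edx, 8  (cmp 3,8)
jne start: taken
after add esi, edx: esi=(-7)+3=-4
after mov esi, [ecx]: esi=M[208]=6
after xor edi, esi: edi=(-32)^6=-26
after add ecx, 4: ecx=208+4=212
after add edx, 1: edx=3+1=4
cmp edx, 8  (cmp 4,8)
jne start: taken
after add esi, edx: esi=6+4=10
after mov esi, [ecx]: esi=M[212]=19
after xor edi, esi: edi=(-26)^19=-11
after add ecx, 4: ecx=212+4=216
after add edx, 1: edx=4+1=5
cmp edx, 8  (cmp 5,8)
jne start: taken
after add esi, edx: esi=19+5=24
after mov esi, [ecx]: esi=M[216]=10
after xor edi, esi: edi=(-11)^10=-1
after add ecx, 4: ecx=216+4=220
after add edx, 1: edx=5+1=6
cmp edx, 8  (cmp 6,8)
jne start: taken
after add esi, edx: esi=10+6=16
after mov esi, [ecx]: esi=M[220]=8
after xor edi, esi: edi=(-1)^8=-9
after add ecx, 4: ecx=220+4=224
after add edx, 1: edx=6+1=7
cmp edx, 8  (cmp 7,8)
jne start: taken
after add esi, edx: esi=8+7=15
after mov esi, [ecx]: esi=M[224]=24
after xor edi, esi: edi=(-9)^24=-17
after add ecx, 4: ecx=224+4=228
after add edx, 1: edx=7+1=8
cmp edx, 8  (cmp 8,8)
jne start: not taken
halt.
Total executed instructions: 54.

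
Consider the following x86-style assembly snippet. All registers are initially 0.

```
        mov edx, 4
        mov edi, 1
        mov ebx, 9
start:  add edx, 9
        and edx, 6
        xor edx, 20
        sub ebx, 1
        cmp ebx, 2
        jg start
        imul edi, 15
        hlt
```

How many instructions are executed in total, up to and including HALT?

47

after mov edx, 4: edx=4
after mov edi, 1: edi=1
after mov ebx, 9: ebx=9
after add edx, 9: edx=4+9=13
after and edx, 6: edx=13&6=4
after xor edx, 20: edx=4^20=16
after sub ebx, 1: ebx=9-1=8
cmp ebx, 2  (cmp 8,2)
jg start: taken
after add edx, 9: edx=16+9=25
after and edx, 6: edx=25&6=0
after xor edx, 20: edx=0^20=20
after sub ebx, 1: ebx=8-1=7
cmp ebx, 2  (cmp 7,2)
jg start: taken
after add edx, 9: edx=20+9=29
after and edx, 6: edx=29&6=4
after xor edx, 20: edx=4^20=16
after sub ebx, 1: ebx=7-1=6
cmp ebx, 2  (cmp 6,2)
jg start: taken
after add edx, 9: edx=16+9=25
after and edx, 6: edx=25&6=0
after xor edx, 20: edx=0^20=20
after sub ebx, 1: ebx=6-1=5
cmp ebx, 2  (cmp 5,2)
jg start: taken
after add edx, 9: edx=20+9=29
after and edx, 6: edx=29&6=4
after xor edx, 20: edx=4^20=16
after sub ebx, 1: ebx=5-1=4
cmp ebx, 2  (cmp 4,2)
jg start: taken
after add edx, 9: edx=16+9=25
after and edx, 6: edx=25&6=0
after xor edx, 20: edx=0^20=20
after sub ebx, 1: ebx=4-1=3
cmp ebx, 2  (cmp 3,2)
jg start: taken
after add edx, 9: edx=20+9=29
after and edx, 6: edx=29&6=4
after xor edx, 20: edx=4^20=16
after sub ebx, 1: ebx=3-1=2
cmp ebx, 2  (cmp 2,2)
jg start: not taken
after imul edi, 15: edi=1*15=15
halt.
Total executed instructions: 47.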